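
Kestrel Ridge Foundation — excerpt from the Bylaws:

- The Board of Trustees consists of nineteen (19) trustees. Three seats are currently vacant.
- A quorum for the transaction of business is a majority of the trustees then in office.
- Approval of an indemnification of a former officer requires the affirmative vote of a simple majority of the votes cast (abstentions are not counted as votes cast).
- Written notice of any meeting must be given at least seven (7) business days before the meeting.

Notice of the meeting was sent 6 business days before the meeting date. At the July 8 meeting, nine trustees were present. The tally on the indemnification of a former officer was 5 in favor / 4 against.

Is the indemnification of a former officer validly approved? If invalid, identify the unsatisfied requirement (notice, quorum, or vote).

Notice: 6 business days given; 7 required (6 < 7). Not satisfied.
Quorum: 9 present; quorum is 9. Satisfied.
Vote: the indemnification of a former officer requires a majority of the votes cast (9). A majority of 9 is 5, so 5 affirmative votes are needed; 5 voted in favor. Satisfied.

Invalid — notice requirement not satisfied.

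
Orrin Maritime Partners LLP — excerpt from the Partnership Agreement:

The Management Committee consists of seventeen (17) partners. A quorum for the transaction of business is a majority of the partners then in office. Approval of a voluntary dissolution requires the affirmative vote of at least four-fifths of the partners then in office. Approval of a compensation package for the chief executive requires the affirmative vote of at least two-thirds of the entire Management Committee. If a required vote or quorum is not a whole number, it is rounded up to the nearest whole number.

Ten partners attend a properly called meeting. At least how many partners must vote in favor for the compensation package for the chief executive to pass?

The compensation package for the chief executive requires two-thirds of the entire Management Committee (17).
2/3 of 17 = 11.33, rounded up to 12.
(Only 10 can vote, so the compensation package for the chief executive cannot pass at this meeting, but the required vote is still 12.)

12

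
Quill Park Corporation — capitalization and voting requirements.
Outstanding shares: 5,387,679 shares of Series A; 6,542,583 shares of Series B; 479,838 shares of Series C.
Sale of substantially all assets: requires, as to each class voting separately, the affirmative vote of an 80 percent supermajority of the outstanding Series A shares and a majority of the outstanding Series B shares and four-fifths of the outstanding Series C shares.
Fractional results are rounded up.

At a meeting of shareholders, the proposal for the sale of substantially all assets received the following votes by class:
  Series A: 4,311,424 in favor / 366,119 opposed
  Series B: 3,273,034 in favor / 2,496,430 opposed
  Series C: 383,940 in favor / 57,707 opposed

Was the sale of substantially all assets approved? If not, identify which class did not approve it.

Series A: 4/5 of 5387679 = 4310143.20, rounded up to 4310144; 4,310,144 required, 4,311,424 in favor — approved.
Series B: a majority of 6542583 is 3271292; 3,271,292 required, 3,273,034 in favor — approved.
Series C: 4/5 of 479838 = 383870.40, rounded up to 383871; 383,871 required, 383,940 in favor — approved.

Approved — every class gave the required vote.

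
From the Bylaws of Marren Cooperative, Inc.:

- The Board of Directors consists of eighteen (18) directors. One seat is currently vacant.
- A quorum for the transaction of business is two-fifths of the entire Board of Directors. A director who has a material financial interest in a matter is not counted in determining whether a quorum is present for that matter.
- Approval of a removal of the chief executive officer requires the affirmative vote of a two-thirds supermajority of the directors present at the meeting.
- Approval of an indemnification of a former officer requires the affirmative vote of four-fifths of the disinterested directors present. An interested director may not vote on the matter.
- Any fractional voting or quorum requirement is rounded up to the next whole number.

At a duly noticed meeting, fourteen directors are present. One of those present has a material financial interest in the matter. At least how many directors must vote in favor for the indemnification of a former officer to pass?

The indemnification of a former officer requires four-fifths of the disinterested directors present (14 − 1 = 13).
4/5 of 13 = 10.40, rounded up to 11.

11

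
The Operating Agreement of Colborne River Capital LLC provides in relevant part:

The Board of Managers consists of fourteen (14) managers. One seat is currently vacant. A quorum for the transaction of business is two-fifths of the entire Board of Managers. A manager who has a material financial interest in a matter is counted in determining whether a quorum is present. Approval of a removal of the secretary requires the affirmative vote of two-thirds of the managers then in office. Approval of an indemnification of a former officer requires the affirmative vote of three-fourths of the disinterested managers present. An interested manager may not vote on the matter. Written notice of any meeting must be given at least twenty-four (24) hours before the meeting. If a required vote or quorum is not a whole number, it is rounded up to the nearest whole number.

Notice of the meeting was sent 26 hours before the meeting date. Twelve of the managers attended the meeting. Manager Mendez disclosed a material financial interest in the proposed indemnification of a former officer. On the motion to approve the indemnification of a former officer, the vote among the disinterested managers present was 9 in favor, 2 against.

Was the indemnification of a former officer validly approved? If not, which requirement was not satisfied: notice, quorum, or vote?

Notice: 26 hours given; 24 required (26 ≥ 24). Satisfied.
Quorum: 12 present (interested managers count toward quorum); quorum is 6. Satisfied.
Vote: the indemnification of a former officer requires three-fourths of the disinterested managers present (12 − 1 = 11). 3/4 of 11 = 8.25, rounded up to 9, so 9 affirmative votes are needed; 9 voted in favor. Satisfied.

Valid — all requirements satisfied.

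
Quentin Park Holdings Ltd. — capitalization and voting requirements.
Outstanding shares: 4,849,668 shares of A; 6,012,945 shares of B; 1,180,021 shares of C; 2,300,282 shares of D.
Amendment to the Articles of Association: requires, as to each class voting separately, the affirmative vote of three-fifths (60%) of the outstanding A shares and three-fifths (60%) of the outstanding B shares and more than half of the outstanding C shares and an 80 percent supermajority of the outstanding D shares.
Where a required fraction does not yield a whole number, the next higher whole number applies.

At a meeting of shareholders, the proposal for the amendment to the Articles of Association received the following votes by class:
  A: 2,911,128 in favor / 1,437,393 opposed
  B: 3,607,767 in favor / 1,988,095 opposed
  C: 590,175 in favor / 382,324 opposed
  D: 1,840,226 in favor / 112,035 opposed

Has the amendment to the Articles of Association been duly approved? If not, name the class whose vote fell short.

A: 3/5 of 4849668 = 2909800.80, rounded up to 2909801; 2,909,801 required, 2,911,128 in favor — approved.
B: 3/5 of 6012945 = 3607767; 3,607,767 required, 3,607,767 in favor — approved.
C: a majority of 1180021 is 590011; 590,011 required, 590,175 in favor — approved.
D: 4/5 of 2300282 = 1840225.60, rounded up to 1840226; 1,840,226 required, 1,840,226 in favor — approved.

Approved — every class gave the required vote.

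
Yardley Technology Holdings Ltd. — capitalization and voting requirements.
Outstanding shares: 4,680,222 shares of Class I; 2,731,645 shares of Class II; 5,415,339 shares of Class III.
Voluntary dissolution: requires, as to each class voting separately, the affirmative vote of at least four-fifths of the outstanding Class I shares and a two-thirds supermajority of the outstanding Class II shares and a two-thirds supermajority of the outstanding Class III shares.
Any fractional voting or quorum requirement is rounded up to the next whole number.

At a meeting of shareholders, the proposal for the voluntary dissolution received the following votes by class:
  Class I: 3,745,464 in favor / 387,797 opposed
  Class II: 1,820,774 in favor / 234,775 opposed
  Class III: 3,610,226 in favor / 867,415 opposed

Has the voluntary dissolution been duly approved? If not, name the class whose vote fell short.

Class I: 4/5 of 4680222 = 3744177.60, rounded up to 3744178; 3,744,178 required, 3,745,464 in favor — approved.
Class II: 2/3 of 2731645 = 1821096.67, rounded up to 1821097; 1,821,097 required, 1,820,774 in favor — not approved.
Class III: 2/3 of 5415339 = 3610226; 3,610,226 required, 3,610,226 in favor — approved.

Not approved — the Class II shares did not give the required vote.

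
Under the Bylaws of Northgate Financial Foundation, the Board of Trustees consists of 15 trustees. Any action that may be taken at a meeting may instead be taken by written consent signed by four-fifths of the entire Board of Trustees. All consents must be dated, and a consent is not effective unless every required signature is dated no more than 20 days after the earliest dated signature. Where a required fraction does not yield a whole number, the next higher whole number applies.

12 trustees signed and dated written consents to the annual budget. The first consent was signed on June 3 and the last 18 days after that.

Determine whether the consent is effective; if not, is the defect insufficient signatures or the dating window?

Signatures required: four-fifths of 15 — 4/5 of 15 = 12, so 12 needed; 12 signed. Sufficient.
Dating window: the latest signature is 18 days after the earliest; the limit is 20 days. Within the window.

Effective — both the signature and dating-window requirements are satisfied.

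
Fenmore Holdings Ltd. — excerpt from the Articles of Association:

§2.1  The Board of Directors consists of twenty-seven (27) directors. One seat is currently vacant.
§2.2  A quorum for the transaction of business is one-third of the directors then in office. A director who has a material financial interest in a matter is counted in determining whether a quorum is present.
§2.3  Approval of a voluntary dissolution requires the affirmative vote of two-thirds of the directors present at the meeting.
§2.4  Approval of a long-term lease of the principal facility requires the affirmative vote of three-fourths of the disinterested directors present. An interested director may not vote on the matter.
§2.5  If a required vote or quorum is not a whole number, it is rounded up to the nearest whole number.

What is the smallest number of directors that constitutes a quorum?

1/3 of 26 = 8.67, rounded up to 9.

9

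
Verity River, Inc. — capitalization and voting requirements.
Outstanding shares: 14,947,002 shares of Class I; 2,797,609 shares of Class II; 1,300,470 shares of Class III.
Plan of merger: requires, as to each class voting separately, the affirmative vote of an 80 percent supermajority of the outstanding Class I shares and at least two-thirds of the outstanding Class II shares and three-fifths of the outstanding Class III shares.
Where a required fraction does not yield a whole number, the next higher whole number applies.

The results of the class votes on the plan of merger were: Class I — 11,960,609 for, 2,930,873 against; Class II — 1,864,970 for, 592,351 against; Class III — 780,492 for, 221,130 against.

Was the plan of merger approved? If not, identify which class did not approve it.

Class I: 4/5 of 14947002 = 11957601.60, rounded up to 11957602; 11,957,602 required, 11,960,609 in favor — approved.
Class II: 2/3 of 2797609 = 1865072.67, rounded up to 1865073; 1,865,073 required, 1,864,970 in favor — not approved.
Class III: 3/5 of 1300470 = 780282; 780,282 required, 780,492 in favor — approved.

Not approved — the Class II shares did not give the required vote.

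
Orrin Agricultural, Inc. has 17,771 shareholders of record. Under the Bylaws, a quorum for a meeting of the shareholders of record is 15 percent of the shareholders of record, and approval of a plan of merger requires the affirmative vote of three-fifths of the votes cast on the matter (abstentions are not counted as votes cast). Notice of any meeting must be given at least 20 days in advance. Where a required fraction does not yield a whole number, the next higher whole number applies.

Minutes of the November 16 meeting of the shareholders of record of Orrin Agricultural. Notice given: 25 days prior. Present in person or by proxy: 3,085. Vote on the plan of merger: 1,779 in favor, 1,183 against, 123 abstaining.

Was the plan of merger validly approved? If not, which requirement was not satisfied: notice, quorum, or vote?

Valid — all requirements satisfied.

Notice: 25 days given; 20 required. Satisfied.
Quorum: 15% of 17,771 = 2,665.65, rounded up to 2,666; 3,085 present. Satisfied.
Vote: requires three-fifths of the votes cast (3,085 − 123 abstaining = 2,962); 3/5 of 2962 = 1777.20, rounded up to 1778, so 1,778 needed; 1,779 in favor. Satisfied.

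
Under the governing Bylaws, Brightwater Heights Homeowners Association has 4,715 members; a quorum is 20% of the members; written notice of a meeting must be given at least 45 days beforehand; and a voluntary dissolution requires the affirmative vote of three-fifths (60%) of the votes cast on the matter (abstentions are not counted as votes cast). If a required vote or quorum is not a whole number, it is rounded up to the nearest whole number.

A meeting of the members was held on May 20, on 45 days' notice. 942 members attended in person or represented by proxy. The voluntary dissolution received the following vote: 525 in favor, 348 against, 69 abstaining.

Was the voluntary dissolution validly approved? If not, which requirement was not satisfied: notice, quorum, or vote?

Invalid — quorum requirement not satisfied.

Notice: 45 days given; 45 required. Satisfied.
Quorum: 20% of 4,715 = 943; 942 present. Not satisfied.
Vote: requires three-fifths of the votes cast (942 − 69 abstaining = 873); 3/5 of 873 = 523.80, rounded up to 524, so 524 needed; 525 in favor. Satisfied.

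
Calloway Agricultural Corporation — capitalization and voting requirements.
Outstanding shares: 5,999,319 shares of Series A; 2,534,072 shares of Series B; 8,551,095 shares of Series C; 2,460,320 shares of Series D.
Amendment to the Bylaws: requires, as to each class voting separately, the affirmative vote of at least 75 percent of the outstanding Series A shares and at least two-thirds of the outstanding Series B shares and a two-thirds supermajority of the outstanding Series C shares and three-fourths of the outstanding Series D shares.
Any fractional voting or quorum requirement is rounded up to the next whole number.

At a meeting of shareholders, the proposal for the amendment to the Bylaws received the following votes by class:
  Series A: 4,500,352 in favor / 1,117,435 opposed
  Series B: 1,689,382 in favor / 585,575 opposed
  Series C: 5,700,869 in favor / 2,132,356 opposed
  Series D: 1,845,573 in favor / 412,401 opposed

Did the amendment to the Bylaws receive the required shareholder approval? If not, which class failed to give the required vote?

Approved — every class gave the required vote.

Series A: 3/4 of 5999319 = 4499489.25, rounded up to 4499490; 4,499,490 required, 4,500,352 in favor — approved.
Series B: 2/3 of 2534072 = 1689381.33, rounded up to 1689382; 1,689,382 required, 1,689,382 in favor — approved.
Series C: 2/3 of 8551095 = 5700730; 5,700,730 required, 5,700,869 in favor — approved.
Series D: 3/4 of 2460320 = 1845240; 1,845,240 required, 1,845,573 in favor — approved.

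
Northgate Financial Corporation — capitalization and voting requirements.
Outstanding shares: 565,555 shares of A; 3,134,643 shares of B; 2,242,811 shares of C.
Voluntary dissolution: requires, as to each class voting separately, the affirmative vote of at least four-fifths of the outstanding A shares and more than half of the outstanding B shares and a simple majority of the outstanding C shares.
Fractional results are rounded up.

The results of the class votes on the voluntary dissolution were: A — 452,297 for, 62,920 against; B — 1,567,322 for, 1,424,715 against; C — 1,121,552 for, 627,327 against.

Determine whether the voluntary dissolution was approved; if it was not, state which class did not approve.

Not approved — the A shares did not give the required vote.

A: 4/5 of 565555 = 452444; 452,444 required, 452,297 in favor — not approved.
B: a majority of 3134643 is 1567322; 1,567,322 required, 1,567,322 in favor — approved.
C: a majority of 2242811 is 1121406; 1,121,406 required, 1,121,552 in favor — approved.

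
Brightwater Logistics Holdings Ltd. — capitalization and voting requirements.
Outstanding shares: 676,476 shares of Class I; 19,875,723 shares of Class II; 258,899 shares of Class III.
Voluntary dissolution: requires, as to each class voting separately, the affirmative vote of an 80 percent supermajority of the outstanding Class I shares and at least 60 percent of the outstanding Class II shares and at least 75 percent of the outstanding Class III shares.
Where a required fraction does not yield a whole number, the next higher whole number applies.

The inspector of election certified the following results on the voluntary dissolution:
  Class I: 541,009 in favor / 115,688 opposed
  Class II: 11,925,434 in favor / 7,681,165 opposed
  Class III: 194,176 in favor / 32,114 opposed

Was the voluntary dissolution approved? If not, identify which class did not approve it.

Class I: 4/5 of 676476 = 541180.80, rounded up to 541181; 541,181 required, 541,009 in favor — not approved.
Class II: 3/5 of 19875723 = 11925433.80, rounded up to 11925434; 11,925,434 required, 11,925,434 in favor — approved.
Class III: 3/4 of 258899 = 194174.25, rounded up to 194175; 194,175 required, 194,176 in favor — approved.

Not approved — the Class I shares did not give the required vote.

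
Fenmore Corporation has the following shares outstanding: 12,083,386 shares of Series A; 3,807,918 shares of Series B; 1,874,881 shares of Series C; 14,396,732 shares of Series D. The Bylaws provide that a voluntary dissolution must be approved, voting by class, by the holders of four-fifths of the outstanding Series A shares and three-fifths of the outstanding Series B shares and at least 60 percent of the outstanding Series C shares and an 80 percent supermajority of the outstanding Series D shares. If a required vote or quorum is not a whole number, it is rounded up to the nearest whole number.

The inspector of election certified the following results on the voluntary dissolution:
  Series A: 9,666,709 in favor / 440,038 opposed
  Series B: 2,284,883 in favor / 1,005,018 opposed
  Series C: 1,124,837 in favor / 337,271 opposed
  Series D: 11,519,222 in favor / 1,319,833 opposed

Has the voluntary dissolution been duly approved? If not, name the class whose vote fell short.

Series A: 4/5 of 12083386 = 9666708.80, rounded up to 9666709; 9,666,709 required, 9,666,709 in favor — approved.
Series B: 3/5 of 3807918 = 2284750.80, rounded up to 2284751; 2,284,751 required, 2,284,883 in favor — approved.
Series C: 3/5 of 1874881 = 1124928.60, rounded up to 1124929; 1,124,929 required, 1,124,837 in favor — not approved.
Series D: 4/5 of 14396732 = 11517385.60, rounded up to 11517386; 11,517,386 required, 11,519,222 in favor — approved.

Not approved — the Series C shares did not give the required vote.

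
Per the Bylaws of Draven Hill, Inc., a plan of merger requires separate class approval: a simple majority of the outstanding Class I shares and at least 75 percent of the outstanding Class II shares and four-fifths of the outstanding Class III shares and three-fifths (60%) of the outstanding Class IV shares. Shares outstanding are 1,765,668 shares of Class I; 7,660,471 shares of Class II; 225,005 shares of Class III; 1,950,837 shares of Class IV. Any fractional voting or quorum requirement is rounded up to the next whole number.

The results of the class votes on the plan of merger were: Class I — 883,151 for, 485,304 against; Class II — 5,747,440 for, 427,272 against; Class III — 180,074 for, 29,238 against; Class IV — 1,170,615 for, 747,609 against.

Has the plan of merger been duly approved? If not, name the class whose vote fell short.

Approved — every class gave the required vote.

Class I: a majority of 1765668 is 882835; 882,835 required, 883,151 in favor — approved.
Class II: 3/4 of 7660471 = 5745353.25, rounded up to 5745354; 5,745,354 required, 5,747,440 in favor — approved.
Class III: 4/5 of 225005 = 180004; 180,004 required, 180,074 in favor — approved.
Class IV: 3/5 of 1950837 = 1170502.20, rounded up to 1170503; 1,170,503 required, 1,170,615 in favor — approved.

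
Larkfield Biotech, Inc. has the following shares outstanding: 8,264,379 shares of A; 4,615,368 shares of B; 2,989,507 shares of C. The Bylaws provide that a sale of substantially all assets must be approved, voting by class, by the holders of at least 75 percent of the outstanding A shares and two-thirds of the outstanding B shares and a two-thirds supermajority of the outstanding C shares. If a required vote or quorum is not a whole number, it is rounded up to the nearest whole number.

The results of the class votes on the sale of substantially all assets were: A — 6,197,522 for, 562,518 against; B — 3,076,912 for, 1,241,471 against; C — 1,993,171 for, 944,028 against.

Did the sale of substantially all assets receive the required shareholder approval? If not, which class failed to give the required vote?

Not approved — the A shares did not give the required vote.

A: 3/4 of 8264379 = 6198284.25, rounded up to 6198285; 6,198,285 required, 6,197,522 in favor — not approved.
B: 2/3 of 4615368 = 3076912; 3,076,912 required, 3,076,912 in favor — approved.
C: 2/3 of 2989507 = 1993004.67, rounded up to 1993005; 1,993,005 required, 1,993,171 in favor — approved.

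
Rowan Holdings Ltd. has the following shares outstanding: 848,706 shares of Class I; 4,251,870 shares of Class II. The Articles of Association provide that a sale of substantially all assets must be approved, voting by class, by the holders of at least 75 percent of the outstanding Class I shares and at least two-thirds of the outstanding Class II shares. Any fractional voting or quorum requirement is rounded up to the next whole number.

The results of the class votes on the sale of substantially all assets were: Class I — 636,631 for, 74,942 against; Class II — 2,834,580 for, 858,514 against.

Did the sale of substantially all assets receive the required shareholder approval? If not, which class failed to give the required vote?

Class I: 3/4 of 848706 = 636529.50, rounded up to 636530; 636,530 required, 636,631 in favor — approved.
Class II: 2/3 of 4251870 = 2834580; 2,834,580 required, 2,834,580 in favor — approved.

Approved — every class gave the required vote.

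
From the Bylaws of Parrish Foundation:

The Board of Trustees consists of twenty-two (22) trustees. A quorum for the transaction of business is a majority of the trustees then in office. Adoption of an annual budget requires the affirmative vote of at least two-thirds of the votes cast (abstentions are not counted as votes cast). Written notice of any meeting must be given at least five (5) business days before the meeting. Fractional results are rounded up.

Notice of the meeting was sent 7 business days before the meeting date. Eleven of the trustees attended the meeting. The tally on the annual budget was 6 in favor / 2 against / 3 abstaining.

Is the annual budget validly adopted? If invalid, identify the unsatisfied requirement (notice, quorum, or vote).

Notice: 7 business days given; 5 required (7 ≥ 5). Satisfied.
Quorum: 11 present; quorum is 12. Not satisfied.
Vote: the annual budget requires two-thirds of the votes cast (11 present − 3 abstaining = 8). 2/3 of 8 = 5.33, rounded up to 6, so 6 affirmative votes are needed; 6 voted in favor. Satisfied. (Moot — without a quorum no business can be validly transacted.)

Invalid — quorum requirement not satisfied.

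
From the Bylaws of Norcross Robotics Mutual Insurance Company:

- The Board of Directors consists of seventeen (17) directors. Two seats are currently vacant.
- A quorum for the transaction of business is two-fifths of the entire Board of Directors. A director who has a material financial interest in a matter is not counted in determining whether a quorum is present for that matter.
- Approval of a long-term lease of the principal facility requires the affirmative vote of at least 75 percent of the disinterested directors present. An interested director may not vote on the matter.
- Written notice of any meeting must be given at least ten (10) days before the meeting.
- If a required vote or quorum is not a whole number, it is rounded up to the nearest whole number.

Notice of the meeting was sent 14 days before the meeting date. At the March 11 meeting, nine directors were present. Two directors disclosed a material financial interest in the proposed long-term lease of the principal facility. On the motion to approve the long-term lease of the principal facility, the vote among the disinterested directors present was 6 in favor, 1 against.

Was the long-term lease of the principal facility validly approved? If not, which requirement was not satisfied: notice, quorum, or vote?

Notice: 14 days given; 10 required (14 ≥ 10). Satisfied.
Quorum: 9 present, but the 2 interested directors do not count, leaving 7. Quorum is 7. Satisfied.
Vote: the long-term lease of the principal facility requires three-fourths of the disinterested directors present (9 − 2 = 7). 3/4 of 7 = 5.25, rounded up to 6, so 6 affirmative votes are needed; 6 voted in favor. Satisfied.

Valid — all requirements satisfied.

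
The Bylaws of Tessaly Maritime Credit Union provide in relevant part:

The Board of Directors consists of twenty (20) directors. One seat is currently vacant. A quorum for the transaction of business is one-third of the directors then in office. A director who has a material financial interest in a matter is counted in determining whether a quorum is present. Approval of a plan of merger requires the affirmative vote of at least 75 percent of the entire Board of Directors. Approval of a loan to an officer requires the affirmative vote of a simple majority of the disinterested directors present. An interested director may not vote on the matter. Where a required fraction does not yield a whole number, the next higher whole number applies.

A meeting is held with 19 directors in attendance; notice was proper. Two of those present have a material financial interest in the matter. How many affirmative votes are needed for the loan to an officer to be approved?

9

The loan to an officer requires a majority of the disinterested directors present (19 − 2 = 17).
A majority of 17 is 9.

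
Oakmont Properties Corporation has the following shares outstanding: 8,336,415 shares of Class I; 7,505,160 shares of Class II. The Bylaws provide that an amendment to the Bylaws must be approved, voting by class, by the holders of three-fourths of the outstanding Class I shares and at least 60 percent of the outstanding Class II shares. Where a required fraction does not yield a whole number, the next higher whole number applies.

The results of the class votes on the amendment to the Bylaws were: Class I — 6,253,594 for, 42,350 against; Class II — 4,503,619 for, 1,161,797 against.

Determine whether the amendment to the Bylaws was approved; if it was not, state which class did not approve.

Approved — every class gave the required vote.

Class I: 3/4 of 8336415 = 6252311.25, rounded up to 6252312; 6,252,312 required, 6,253,594 in favor — approved.
Class II: 3/5 of 7505160 = 4503096; 4,503,096 required, 4,503,619 in favor — approved.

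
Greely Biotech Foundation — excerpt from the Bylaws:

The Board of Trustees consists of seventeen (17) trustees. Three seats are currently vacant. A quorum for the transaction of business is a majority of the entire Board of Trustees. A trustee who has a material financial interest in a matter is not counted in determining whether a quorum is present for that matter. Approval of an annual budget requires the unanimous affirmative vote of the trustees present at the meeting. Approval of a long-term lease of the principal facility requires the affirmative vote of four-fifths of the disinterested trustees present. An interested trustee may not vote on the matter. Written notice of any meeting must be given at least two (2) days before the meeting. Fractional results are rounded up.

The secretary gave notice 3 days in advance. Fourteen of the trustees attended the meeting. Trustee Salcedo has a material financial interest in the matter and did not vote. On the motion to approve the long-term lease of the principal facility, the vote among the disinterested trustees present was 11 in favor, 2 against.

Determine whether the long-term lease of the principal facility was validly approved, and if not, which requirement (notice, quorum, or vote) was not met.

Valid — all requirements satisfied.

Notice: 3 days given; 2 required (3 ≥ 2). Satisfied.
Quorum: 14 present, but the 1 interested trustee does not count, leaving 13. Quorum is 9. Satisfied.
Vote: the long-term lease of the principal facility requires four-fifths of the disinterested trustees present (14 − 1 = 13). 4/5 of 13 = 10.40, rounded up to 11, so 11 affirmative votes are needed; 11 voted in favor. Satisfied.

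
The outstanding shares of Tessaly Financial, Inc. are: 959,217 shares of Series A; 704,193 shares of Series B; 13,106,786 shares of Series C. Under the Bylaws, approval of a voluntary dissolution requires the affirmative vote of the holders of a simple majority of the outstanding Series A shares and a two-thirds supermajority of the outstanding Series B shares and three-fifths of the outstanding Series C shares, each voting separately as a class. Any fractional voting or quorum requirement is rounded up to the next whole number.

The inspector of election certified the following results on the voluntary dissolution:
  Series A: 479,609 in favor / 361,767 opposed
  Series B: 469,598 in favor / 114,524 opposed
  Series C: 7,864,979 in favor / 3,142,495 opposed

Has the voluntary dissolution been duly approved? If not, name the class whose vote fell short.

Approved — every class gave the required vote.

Series A: a majority of 959217 is 479609; 479,609 required, 479,609 in favor — approved.
Series B: 2/3 of 704193 = 469462; 469,462 required, 469,598 in favor — approved.
Series C: 3/5 of 13106786 = 7864071.60, rounded up to 7864072; 7,864,072 required, 7,864,979 in favor — approved.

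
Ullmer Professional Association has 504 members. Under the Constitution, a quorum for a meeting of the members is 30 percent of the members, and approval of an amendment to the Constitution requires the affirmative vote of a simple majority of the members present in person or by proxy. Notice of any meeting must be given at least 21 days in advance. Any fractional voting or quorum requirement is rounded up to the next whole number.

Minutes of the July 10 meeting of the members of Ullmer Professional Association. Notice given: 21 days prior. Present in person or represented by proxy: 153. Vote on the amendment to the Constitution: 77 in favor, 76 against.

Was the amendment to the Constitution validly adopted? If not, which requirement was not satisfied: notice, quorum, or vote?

Valid — all requirements satisfied.

Notice: 21 days given; 21 required. Satisfied.
Quorum: 30% of 504 = 151.20, rounded up to 152; 153 present. Satisfied.
Vote: requires a majority of those present (153); a majority of 153 is 77, so 77 needed; 77 in favor. Satisfied.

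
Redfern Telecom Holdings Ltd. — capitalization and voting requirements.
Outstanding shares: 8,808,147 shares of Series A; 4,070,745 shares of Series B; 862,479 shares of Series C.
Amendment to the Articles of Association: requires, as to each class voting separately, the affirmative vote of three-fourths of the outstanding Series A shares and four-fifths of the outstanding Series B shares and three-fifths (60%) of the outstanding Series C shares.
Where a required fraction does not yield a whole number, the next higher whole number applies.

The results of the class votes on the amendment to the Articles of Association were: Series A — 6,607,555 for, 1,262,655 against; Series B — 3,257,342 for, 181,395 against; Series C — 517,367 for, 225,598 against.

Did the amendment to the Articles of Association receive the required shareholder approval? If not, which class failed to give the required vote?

Not approved — the Series C shares did not give the required vote.

Series A: 3/4 of 8808147 = 6606110.25, rounded up to 6606111; 6,606,111 required, 6,607,555 in favor — approved.
Series B: 4/5 of 4070745 = 3256596; 3,256,596 required, 3,257,342 in favor — approved.
Series C: 3/5 of 862479 = 517487.40, rounded up to 517488; 517,488 required, 517,367 in favor — not approved.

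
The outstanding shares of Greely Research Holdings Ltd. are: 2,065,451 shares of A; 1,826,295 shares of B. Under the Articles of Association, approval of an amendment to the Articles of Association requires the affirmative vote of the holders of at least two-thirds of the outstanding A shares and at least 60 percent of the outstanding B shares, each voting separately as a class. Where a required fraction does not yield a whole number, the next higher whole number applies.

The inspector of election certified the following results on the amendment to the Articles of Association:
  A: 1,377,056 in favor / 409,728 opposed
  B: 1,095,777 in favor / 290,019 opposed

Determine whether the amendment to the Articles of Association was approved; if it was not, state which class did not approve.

Approved — every class gave the required vote.

A: 2/3 of 2065451 = 1376967.33, rounded up to 1376968; 1,376,968 required, 1,377,056 in favor — approved.
B: 3/5 of 1826295 = 1095777; 1,095,777 required, 1,095,777 in favor — approved.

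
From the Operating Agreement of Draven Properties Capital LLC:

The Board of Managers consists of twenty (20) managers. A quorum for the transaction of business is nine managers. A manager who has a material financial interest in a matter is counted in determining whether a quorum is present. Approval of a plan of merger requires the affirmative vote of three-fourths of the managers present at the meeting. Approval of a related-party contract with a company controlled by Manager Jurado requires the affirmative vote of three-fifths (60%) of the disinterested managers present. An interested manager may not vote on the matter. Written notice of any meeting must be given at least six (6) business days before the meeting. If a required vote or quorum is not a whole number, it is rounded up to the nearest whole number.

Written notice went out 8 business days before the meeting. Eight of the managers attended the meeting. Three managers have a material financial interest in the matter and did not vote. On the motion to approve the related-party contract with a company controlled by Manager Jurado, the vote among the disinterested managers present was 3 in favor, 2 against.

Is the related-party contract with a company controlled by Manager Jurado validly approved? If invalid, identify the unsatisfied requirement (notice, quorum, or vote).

Notice: 8 business days given; 6 required (8 ≥ 6). Satisfied.
Quorum: 8 present (interested managers count toward quorum); quorum is 9. Not satisfied.
Vote: the related-party contract with a company controlled by Manager Jurado requires three-fifths of the disinterested managers present (8 − 3 = 5). 3/5 of 5 = 3, so 3 affirmative votes are needed; 3 voted in favor. Satisfied. (Moot — without a quorum no business can be validly transacted.)

Invalid — quorum requirement not satisfied.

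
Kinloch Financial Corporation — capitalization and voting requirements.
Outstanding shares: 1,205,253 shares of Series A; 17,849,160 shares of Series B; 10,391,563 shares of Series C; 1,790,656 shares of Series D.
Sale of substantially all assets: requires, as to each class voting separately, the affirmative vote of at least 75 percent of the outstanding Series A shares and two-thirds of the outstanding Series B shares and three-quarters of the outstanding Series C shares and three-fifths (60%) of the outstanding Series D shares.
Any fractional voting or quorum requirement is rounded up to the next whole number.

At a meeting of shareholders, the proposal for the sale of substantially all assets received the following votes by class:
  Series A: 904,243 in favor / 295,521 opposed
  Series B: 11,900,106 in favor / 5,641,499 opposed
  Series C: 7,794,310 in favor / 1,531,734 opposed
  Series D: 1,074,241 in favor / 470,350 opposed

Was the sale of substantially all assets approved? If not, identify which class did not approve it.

Not approved — the Series D shares did not give the required vote.

Series A: 3/4 of 1205253 = 903939.75, rounded up to 903940; 903,940 required, 904,243 in favor — approved.
Series B: 2/3 of 17849160 = 11899440; 11,899,440 required, 11,900,106 in favor — approved.
Series C: 3/4 of 10391563 = 7793672.25, rounded up to 7793673; 7,793,673 required, 7,794,310 in favor — approved.
Series D: 3/5 of 1790656 = 1074393.60, rounded up to 1074394; 1,074,394 required, 1,074,241 in favor — not approved.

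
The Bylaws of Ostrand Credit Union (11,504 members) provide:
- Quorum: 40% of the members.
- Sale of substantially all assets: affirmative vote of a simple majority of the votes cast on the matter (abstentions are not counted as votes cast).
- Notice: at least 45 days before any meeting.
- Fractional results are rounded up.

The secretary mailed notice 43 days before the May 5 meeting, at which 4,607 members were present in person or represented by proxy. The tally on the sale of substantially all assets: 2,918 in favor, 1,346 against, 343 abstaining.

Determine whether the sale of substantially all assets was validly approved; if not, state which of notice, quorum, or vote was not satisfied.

Notice: 43 days given; 45 required. Not satisfied.
Quorum: 40% of 11,504 = 4,601.60, rounded up to 4,602; 4,607 present. Satisfied.
Vote: requires a majority of the votes cast (4,607 − 343 abstaining = 4,264); a majority of 4264 is 2133, so 2,133 needed; 2,918 in favor. Satisfied.

Invalid — notice requirement not satisfied.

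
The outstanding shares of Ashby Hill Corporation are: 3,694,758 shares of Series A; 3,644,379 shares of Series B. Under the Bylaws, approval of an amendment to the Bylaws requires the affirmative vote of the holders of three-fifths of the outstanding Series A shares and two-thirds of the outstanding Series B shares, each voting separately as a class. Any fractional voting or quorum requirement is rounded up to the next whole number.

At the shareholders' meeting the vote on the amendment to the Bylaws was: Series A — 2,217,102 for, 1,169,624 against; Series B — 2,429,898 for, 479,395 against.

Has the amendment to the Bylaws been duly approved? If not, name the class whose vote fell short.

Series A: 3/5 of 3694758 = 2216854.80, rounded up to 2216855; 2,216,855 required, 2,217,102 in favor — approved.
Series B: 2/3 of 3644379 = 2429586; 2,429,586 required, 2,429,898 in favor — approved.

Approved — every class gave the required vote.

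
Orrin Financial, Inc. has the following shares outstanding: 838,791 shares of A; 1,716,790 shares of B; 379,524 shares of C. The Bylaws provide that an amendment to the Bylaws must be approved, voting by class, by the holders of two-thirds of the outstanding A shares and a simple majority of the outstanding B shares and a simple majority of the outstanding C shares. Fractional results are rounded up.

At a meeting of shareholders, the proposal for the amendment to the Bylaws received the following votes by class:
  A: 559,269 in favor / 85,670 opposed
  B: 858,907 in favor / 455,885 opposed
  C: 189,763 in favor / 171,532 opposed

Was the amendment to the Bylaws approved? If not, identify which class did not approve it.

A: 2/3 of 838791 = 559194; 559,194 required, 559,269 in favor — approved.
B: a majority of 1716790 is 858396; 858,396 required, 858,907 in favor — approved.
C: a majority of 379524 is 189763; 189,763 required, 189,763 in favor — approved.

Approved — every class gave the required vote.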